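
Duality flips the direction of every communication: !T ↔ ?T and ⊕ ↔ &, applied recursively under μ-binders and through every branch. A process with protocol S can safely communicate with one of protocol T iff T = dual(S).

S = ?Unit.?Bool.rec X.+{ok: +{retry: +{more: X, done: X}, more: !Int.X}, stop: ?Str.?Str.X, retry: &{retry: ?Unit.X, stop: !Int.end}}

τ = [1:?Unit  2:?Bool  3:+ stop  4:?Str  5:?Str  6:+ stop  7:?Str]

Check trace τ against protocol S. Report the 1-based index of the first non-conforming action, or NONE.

NONE

@1 ?Unit  ✓  state: ?Bool.rec X.…
@2 ?Bool  ✓  state: rec X.…
@3 + stop  ✓  state: ?Str.?Str.rec X.…
@4 ?Str  ✓  state: ?Str.rec X.…
@5 ?Str  ✓  state: rec X.…
@6 + stop  ✓  state: ?Str.?Str.rec X.…
@7 ?Str  ✓  state: ?Str.rec X.…
trace exhausted — no violation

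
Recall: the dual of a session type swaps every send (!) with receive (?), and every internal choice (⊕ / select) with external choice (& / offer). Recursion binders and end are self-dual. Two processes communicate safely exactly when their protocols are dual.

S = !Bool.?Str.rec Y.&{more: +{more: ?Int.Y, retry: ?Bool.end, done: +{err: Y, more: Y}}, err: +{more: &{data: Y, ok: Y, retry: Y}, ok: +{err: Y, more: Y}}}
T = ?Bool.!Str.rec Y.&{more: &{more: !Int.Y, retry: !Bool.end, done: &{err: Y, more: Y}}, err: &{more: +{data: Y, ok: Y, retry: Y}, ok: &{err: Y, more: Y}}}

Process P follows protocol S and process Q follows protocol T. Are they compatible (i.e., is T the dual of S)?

!Bool | ?Bool  match
  ?Str | !Str  match
    rec Y | rec Y  match (rec unchanged)
      &{more,err} | &{more,err}  ✗ choice polarity not flipped — not dual

NO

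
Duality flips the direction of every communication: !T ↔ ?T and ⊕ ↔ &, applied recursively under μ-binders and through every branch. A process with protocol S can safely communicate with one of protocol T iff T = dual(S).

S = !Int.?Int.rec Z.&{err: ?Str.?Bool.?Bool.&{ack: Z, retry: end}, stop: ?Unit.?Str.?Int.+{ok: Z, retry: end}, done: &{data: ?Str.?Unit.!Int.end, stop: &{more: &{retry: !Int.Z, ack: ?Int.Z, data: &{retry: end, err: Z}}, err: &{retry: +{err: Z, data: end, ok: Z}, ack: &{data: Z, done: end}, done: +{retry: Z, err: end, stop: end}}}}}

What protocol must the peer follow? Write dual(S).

!Int ↦ ?Int
  ?Int ↦ !Int
    rec Z ↦ rec Z  (rec unchanged)
      &{err,stop,done} ↦ +{err,stop,done}  (&→⊕)
        case err:
          ?Str ↦ !Str
            ?Bool ↦ !Bool
              ?Bool ↦ !Bool
                &{ack,retry} ↦ +{ack,retry}  (&→⊕)
                  case ack:
                    Z self-dual
                  case retry:
                    end self-dual
        case stop:
          ?Unit ↦ !Unit
            ?Str ↦ !Str
              ?Int ↦ !Int
                +{ok,retry} ↦ &{ok,retry}  (internal→external)
                  case ok:
                    Z self-dual
                  case retry:
                    end self-dual
        case done:
          &{data,stop} ↦ +{data,stop}  (&→⊕)
            case data:
              ?Str ↦ !Str
                ?Unit ↦ !Unit
                  !Int ↦ ?Int
                    end self-dual
            case stop:
              &{more,err} ↦ +{more,err}  (&→⊕)
                case more:
                  &{retry,ack,data} ↦ +{retry,ack,data}  (&→⊕)
                    case retry:
                      !Int ↦ ?Int
                        Z self-dual
                    case ack:
                      ?Int ↦ !Int
                        Z self-dual
                    case data:
                      &{retry,err} ↦ +{retry,err}  (&→⊕)
                        case retry:
                          end self-dual
                        case err:
                          Z self-dual
                case err:
                  &{retry,ack,done} ↦ +{retry,ack,done}  (&→⊕)
                    case retry:
                      +{err,data,ok} ↦ &{err,data,ok}  (internal→external)
                        case err:
                          Z self-dual
                        case data:
                          end self-dual
                        case ok:
                          Z self-dual
                    case ack:
                      &{data,done} ↦ +{data,done}  (&→⊕)
                        case data:
                          Z self-dual
                        case done:
                          end self-dual
                    case done:
                      +{retry,err,stop} ↦ &{retry,err,stop}  (internal→external)
                        case retry:
                          Z self-dual
                        case err:
                          end self-dual
                        case stop:
                          end self-dual

?Int.!Int.rec Z.+{err: !Str.!Bool.!Bool.+{ack: Z, retry: end}, stop: !Unit.!Str.!Int.&{ok: Z, retry: end}, done: +{data: !Str.!Unit.?Int.end, stop: +{more: +{retry: ?Int.Z, ack: !Int.Z, data: +{retry: end, err: Z}}, err: +{retry: &{err: Z, data: end, ok: Z}, ack: +{data: Z, done: end}, done: &{retry: Z, err: end, stop: end}}}}}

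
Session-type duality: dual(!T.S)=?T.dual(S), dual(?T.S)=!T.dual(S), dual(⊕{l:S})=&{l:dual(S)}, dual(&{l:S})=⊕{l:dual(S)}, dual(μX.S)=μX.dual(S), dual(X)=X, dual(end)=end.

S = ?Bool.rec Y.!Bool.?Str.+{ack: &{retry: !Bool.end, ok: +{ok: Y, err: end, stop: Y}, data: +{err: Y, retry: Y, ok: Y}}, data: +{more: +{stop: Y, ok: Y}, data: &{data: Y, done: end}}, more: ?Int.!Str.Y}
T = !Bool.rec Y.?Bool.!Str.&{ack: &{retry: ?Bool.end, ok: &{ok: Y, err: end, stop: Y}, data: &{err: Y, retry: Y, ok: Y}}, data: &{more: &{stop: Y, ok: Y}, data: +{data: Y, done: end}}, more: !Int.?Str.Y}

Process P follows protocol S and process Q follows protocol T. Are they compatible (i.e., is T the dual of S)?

?Bool | !Bool  ok
  rec Y | rec Y  ok (rec unchanged)
    !Bool | ?Bool  ok
      ?Str | !Str  ok
        +{ack,data,more} | &{ack,data,more}  ok same labels
          [ack]
            &{retry,ok,data} | &{retry,ok,data}  ✗ choice polarity not flipped — not dual

NO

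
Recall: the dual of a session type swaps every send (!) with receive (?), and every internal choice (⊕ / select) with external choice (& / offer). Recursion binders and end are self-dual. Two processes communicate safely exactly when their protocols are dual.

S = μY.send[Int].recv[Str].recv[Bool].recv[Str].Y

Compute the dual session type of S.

μY.recv[Int].send[Str].send[Bool].send[Str].Y

μY → μY  (μ self-dual)
  send[Int] → recv[Int]
    recv[Str] → send[Str]
      recv[Bool] → send[Bool]
        recv[Str] → send[Str]
          Y self-dual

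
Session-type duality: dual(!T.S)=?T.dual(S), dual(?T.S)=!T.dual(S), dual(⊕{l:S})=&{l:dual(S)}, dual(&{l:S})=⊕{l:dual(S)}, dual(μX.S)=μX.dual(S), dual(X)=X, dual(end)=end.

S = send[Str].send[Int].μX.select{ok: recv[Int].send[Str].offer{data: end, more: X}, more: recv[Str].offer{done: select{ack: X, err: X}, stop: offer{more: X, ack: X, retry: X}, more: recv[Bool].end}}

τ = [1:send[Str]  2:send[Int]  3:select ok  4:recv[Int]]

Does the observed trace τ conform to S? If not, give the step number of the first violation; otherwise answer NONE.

@1 send[Str]  ok  cont: send[Int].μX.…
@2 send[Int]  ok  cont: μX.…
@3 select ok  ok  cont: recv[Int].send[Str].offer{data: end, more: μX.…}
@4 recv[Int]  ok  cont: send[Str].offer{data: end, more: μX.…}
all 4 steps conform

NONE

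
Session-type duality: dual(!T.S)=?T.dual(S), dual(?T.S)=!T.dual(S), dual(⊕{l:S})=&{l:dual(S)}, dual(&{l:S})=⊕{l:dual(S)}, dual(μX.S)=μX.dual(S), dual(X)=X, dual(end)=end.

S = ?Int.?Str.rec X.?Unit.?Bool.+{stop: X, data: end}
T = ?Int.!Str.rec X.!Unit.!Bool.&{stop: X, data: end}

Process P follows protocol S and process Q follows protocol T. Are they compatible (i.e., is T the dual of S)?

NO

?Int vs ?Int  ✗ same direction on both sides — not dual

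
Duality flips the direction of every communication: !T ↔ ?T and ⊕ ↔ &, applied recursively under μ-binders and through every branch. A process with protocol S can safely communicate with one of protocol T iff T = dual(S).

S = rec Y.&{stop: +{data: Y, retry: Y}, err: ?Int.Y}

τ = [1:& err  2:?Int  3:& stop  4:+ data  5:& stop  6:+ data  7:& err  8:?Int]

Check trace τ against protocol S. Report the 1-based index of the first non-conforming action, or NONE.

@1 & err  ✓  now at ?Int.rec Y.…
@2 ?Int  ✓  now at rec Y.…
@3 & stop  ✓  now at +{data: rec Y.…, retry: rec Y.…}
@4 + data  ✓  now at rec Y.…
@5 & stop  ✓  now at +{data: rec Y.…, retry: rec Y.…}
@6 + data  ✓  now at rec Y.…
@7 & err  ✓  now at ?Int.rec Y.…
@8 ?Int  ✓  now at rec Y.…
trace exhausted — no violation

NONE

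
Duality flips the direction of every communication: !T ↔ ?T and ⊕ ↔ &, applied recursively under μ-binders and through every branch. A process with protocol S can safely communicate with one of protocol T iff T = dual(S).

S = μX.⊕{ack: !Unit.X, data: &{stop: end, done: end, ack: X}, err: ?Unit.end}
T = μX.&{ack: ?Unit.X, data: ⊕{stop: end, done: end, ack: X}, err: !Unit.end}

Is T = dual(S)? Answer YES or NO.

μX | μX  match (μ self-dual)
  ⊕{ack,data,err} | &{ack,data,err}  match labels match
    case ack:
      !Unit | ?Unit  match
        X | X  match
    case data:
      &{stop,done,ack} | ⊕{stop,done,ack}  match labels match
        case stop:
          end | end  match
        case done:
          end | end  match
        case ack:
          X | X  match
    case err:
      ?Unit | !Unit  match
        end | end  match

YES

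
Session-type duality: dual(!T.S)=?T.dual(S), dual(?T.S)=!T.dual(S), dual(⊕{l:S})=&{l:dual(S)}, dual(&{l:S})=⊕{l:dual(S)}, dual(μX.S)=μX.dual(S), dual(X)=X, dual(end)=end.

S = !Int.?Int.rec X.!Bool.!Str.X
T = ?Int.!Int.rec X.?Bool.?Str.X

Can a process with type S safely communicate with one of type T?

YES

!Int | ?Int  ok
  ?Int | !Int  ok
    rec X | rec X  ok (binder kept)
      !Bool | ?Bool  ok
        !Str | ?Str  ok
          X | X  ok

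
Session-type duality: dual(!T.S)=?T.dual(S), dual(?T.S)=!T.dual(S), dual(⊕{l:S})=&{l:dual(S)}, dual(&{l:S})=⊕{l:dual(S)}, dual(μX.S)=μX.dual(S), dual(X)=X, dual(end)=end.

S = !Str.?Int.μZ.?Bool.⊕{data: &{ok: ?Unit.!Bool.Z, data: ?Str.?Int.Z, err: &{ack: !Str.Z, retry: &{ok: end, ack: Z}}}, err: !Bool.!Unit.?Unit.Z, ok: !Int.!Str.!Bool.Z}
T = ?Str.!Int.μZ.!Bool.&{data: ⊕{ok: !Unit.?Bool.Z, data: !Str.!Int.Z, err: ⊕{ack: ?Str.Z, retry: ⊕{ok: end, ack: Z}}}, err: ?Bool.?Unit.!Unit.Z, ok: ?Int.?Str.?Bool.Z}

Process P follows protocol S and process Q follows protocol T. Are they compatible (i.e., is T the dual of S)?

!Str | ?Str  ok
  ?Int | !Int  ok
    μZ | μZ  ok (rec unchanged)
      ?Bool | !Bool  ok
        ⊕{data,err,ok} | &{data,err,ok}  ok labels match
          [data]
            &{ok,data,err} | ⊕{ok,data,err}  ok labels match
              [ok]
                ?Unit | !Unit  ok
                  !Bool | ?Bool  ok
                    Z | Z  ok
              [data]
                ?Str | !Str  ok
                  ?Int | !Int  ok
                    Z | Z  ok
              [err]
                &{ack,retry} | ⊕{ack,retry}  ok labels match
                  [ack]
                    !Str | ?Str  ok
                      Z | Z  ok
                  [retry]
                    &{ok,ack} | ⊕{ok,ack}  ok labels match
                      [ok]
                        end | end  ok
                      [ack]
                        Z | Z  ok
          [err]
            !Bool | ?Bool  ok
              !Unit | ?Unit  ok
                ?Unit | !Unit  ok
                  Z | Z  ok
          [ok]
            !Int | ?Int  ok
              !Str | ?Str  ok
                !Bool | ?Bool  ok
                  Z | Z  ok

YES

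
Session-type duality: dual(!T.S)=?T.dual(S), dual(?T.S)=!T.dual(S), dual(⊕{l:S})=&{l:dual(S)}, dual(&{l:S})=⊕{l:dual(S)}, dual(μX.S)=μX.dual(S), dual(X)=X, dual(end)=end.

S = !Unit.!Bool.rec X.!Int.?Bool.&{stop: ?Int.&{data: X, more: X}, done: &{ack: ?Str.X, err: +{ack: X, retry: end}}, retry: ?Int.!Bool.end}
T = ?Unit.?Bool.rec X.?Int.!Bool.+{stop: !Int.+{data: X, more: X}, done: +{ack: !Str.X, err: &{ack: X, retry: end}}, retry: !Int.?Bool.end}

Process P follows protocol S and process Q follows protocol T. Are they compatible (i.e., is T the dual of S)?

YES

!Unit vs ?Unit  ✓
  !Bool vs ?Bool  ✓
    rec X vs rec X  ✓ (rec unchanged)
      !Int vs ?Int  ✓
        ?Bool vs !Bool  ✓
          &{stop,done,retry} vs +{stop,done,retry}  ✓ same labels
            case stop:
              ?Int vs !Int  ✓
                &{data,more} vs +{data,more}  ✓ same labels
                  case data:
                    X vs X  ✓
                  case more:
                    X vs X  ✓
            case done:
              &{ack,err} vs +{ack,err}  ✓ same labels
                case ack:
                  ?Str vs !Str  ✓
                    X vs X  ✓
                case err:
                  +{ack,retry} vs &{ack,retry}  ✓ same labels
                    case ack:
                      X vs X  ✓
                    case retry:
                      end vs end  ✓
            case retry:
              ?Int vs !Int  ✓
                !Bool vs ?Bool  ✓
                  end vs end  ✓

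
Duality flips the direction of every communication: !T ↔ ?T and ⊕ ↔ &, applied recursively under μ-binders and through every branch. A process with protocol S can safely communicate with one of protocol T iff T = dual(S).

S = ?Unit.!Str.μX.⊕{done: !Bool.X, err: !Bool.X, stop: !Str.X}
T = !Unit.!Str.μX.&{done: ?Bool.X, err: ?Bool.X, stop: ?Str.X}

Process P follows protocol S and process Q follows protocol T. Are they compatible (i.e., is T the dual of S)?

NO

?Unit | !Unit  ok
  !Str | !Str  ✗ same direction on both sides — not dual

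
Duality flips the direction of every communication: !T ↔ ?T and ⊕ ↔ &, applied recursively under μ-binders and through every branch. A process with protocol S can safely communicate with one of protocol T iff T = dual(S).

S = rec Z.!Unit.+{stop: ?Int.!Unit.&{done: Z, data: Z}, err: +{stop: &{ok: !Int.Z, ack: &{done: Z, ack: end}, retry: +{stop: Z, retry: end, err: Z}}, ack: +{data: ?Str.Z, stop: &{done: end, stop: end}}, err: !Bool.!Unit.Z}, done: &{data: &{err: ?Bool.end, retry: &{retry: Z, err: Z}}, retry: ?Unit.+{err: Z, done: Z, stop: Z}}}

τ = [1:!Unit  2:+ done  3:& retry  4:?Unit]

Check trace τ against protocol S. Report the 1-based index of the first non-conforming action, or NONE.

NONE

@1 !Unit  ✓  state: +{stop: ?Int.!Unit.&{done: rec Z.…, data: rec Z.…}, err: +{stop: &{ok: !Int.rec Z.…, ack: &{done: rec Z.…, ack: end}, retry: +{stop: rec Z.…, retry: end, err: rec Z.…}}, ack: +{data: ?Str.rec Z.…, stop: &{done: end, stop: end}}, err: !Bool.!Unit.rec Z.…}, done: &{data: &{err: ?Bool.end, retry: &{retry: rec Z.…, err: rec Z.…}}, retry: ?Unit.+{err: rec Z.…, done: rec Z.…, stop: rec Z.…}}}
@2 + done  ✓  state: &{data: &{err: ?Bool.end, retry: &{retry: rec Z.…, err: rec Z.…}}, retry: ?Unit.+{err: rec Z.…, done: rec Z.…, stop: rec Z.…}}
@3 & retry  ✓  state: ?Unit.+{err: rec Z.…, done: rec Z.…, stop: rec Z.…}
@4 ?Unit  ✓  state: +{err: rec Z.…, done: rec Z.…, stop: rec Z.…}
all 4 steps conform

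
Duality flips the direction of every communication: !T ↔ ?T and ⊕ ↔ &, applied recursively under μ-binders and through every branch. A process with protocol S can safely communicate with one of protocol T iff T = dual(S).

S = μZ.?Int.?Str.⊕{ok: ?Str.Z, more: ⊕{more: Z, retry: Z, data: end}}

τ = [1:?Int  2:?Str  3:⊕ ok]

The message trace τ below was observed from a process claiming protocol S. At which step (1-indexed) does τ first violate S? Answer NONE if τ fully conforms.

[1] ?Int  match  cont: ?Str.⊕{ok: ?Str.μZ.…, more: ⊕{more: μZ.…, retry: μZ.…, data: end}}
[2] ?Str  match  cont: ⊕{ok: ?Str.μZ.…, more: ⊕{more: μZ.…, retry: μZ.…, data: end}}
[3] ⊕ ok  match  cont: ?Str.μZ.…
trace exhausted — no violation

NONE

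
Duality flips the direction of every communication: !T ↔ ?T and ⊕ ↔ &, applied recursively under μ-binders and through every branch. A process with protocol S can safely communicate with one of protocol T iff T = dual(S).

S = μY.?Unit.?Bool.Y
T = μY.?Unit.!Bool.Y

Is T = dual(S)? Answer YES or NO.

μY vs μY  match (binder kept)
  ?Unit vs ?Unit  ✗ same direction on both sides — not dual

NO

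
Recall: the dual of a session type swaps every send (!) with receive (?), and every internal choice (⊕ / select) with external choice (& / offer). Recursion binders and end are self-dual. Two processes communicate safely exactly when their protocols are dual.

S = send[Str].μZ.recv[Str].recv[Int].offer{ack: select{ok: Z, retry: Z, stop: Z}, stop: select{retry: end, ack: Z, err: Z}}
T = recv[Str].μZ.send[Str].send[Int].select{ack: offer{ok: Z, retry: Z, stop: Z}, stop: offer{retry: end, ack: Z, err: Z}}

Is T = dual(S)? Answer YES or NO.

YES

send[Str] | recv[Str]  match
  μZ | μZ  match (μ self-dual)
    recv[Str] | send[Str]  match
      recv[Int] | send[Int]  match
        offer{ack,stop} | select{ack,stop}  match label sets agree
          • ack:
            select{ok,retry,stop} | offer{ok,retry,stop}  match label sets agree
              • ok:
                Z | Z  match
              • retry:
                Z | Z  match
              • stop:
                Z | Z  match
          • stop:
            select{retry,ack,err} | offer{retry,ack,err}  match label sets agree
              • retry:
                end | end  match
              • ack:
                Z | Z  match
              • err:
                Z | Z  match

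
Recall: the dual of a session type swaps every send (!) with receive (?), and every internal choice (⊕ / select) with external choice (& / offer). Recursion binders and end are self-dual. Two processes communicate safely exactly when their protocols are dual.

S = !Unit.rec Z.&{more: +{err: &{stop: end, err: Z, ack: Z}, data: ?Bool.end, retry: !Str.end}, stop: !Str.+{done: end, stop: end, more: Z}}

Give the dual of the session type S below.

?Unit.rec Z.+{more: &{err: +{stop: end, err: Z, ack: Z}, data: !Bool.end, retry: ?Str.end}, stop: ?Str.&{done: end, stop: end, more: Z}}

!Unit ↦ ?Unit
  rec Z ↦ rec Z  (binder kept)
    &{more,stop} ↦ +{more,stop}  (external→internal)
      case more:
        +{err,data,retry} ↦ &{err,data,retry}  (internal→external)
          case err:
            &{stop,err,ack} ↦ +{stop,err,ack}  (external→internal)
              case stop:
                end self-dual
              case err:
                Z self-dual
              case ack:
                Z self-dual
          case data:
            ?Bool ↦ !Bool
              end self-dual
          case retry:
            !Str ↦ ?Str
              end self-dual
      case stop:
        !Str ↦ ?Str
          +{done,stop,more} ↦ &{done,stop,more}  (internal→external)
            case done:
              end self-dual
            case stop:
              end self-dual
            case more:
              Z self-dual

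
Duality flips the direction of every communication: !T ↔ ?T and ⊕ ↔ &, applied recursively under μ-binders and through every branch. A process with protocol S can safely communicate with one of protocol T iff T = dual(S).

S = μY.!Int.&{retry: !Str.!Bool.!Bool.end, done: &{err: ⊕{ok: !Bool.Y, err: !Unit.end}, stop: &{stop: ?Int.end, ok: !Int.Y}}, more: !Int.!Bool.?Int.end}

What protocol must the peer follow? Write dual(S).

μY ↦ μY  (binder kept)
  !Int ↦ ?Int
    &{retry,done,more} ↦ ⊕{retry,done,more}  (&→⊕)
      [retry]
        !Str ↦ ?Str
          !Bool ↦ ?Bool
            !Bool ↦ ?Bool
              end self-dual
      [done]
        &{err,stop} ↦ ⊕{err,stop}  (&→⊕)
          [err]
            ⊕{ok,err} ↦ &{ok,err}  (⊕→&)
              [ok]
                !Bool ↦ ?Bool
                  Y self-dual
              [err]
                !Unit ↦ ?Unit
                  end self-dual
          [stop]
            &{stop,ok} ↦ ⊕{stop,ok}  (&→⊕)
              [stop]
                ?Int ↦ !Int
                  end self-dual
              [ok]
                !Int ↦ ?Int
                  Y self-dual
      [more]
        !Int ↦ ?Int
          !Bool ↦ ?Bool
            ?Int ↦ !Int
              end self-dual

μY.?Int.⊕{retry: ?Str.?Bool.?Bool.end, done: ⊕{err: &{ok: ?Bool.Y, err: ?Unit.end}, stop: ⊕{stop: !Int.end, ok: ?Int.Y}}, more: ?Int.?Bool.!Int.end}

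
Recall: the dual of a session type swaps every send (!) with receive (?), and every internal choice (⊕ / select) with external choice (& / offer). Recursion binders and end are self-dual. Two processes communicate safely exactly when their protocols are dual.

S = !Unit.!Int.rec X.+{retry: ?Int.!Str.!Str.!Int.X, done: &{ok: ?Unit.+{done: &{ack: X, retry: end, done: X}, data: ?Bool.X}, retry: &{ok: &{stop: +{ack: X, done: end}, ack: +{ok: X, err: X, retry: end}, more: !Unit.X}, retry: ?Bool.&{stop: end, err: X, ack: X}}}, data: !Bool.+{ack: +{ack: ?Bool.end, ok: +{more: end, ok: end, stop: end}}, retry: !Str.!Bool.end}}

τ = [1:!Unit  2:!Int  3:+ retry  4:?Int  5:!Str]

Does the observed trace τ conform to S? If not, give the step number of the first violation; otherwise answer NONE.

NONE

[1] !Unit  match  cont: !Int.rec X.…
[2] !Int  match  cont: rec X.…
[3] + retry  match  cont: ?Int.!Str.!Str.!Int.rec X.…
[4] ?Int  match  cont: !Str.!Str.!Int.rec X.…
[5] !Str  match  cont: !Str.!Int.rec X.…
τ conforms to S (length 5)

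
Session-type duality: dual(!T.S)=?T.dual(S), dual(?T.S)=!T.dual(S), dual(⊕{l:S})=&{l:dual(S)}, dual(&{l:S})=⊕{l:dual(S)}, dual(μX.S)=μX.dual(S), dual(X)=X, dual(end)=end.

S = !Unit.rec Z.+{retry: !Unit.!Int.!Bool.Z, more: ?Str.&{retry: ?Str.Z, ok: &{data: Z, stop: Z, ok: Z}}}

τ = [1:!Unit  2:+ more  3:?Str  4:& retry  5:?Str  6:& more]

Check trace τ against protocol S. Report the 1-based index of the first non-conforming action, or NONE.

[1] !Unit  ok  now at rec Z.…
[2] + more  ok  now at ?Str.&{retry: ?Str.rec Z.…, ok: &{data: rec Z.…, stop: rec Z.…, ok: rec Z.…}}
[3] ?Str  ok  now at &{retry: ?Str.rec Z.…, ok: &{data: rec Z.…, stop: rec Z.…, ok: rec Z.…}}
[4] & retry  ok  now at ?Str.rec Z.…
[5] ?Str  ok  now at rec Z.…
[6] got & more, protocol expects + retry or + more  ✗

6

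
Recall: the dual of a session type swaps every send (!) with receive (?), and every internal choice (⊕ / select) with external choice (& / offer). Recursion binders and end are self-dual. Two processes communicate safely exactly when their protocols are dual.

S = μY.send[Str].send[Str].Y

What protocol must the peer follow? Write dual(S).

μY ↦ μY  (μ self-dual)
  send[Str] ↦ recv[Str]
    send[Str] ↦ recv[Str]
      Y ↦ Y

μY.recv[Str].recv[Str].Y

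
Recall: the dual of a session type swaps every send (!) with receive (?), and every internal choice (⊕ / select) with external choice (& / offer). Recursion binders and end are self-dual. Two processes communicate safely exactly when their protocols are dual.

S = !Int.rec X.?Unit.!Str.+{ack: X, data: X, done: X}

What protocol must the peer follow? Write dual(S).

!Int → ?Int
  rec X → rec X  (μ self-dual)
    ?Unit → !Unit
      !Str → ?Str
        +{ack,data,done} → &{ack,data,done}  (⊕→&)
          • ack:
            X ↦ X
          • data:
            X ↦ X
          • done:
            X ↦ X

?Int.rec X.!Unit.?Str.&{ack: X, data: X, done: X}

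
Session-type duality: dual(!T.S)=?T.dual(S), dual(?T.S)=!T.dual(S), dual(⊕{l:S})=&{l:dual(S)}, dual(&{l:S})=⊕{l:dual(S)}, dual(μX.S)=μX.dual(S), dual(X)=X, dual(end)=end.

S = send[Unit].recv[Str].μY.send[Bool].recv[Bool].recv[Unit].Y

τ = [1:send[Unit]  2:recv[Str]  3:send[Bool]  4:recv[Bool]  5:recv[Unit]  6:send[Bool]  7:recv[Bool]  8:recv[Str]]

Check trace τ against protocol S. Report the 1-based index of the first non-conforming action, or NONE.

@1 send[Unit]  ✓  state: recv[Str].μY.…
@2 recv[Str]  ✓  state: μY.…
@3 send[Bool]  ✓  state: recv[Bool].recv[Unit].μY.…
@4 recv[Bool]  ✓  state: recv[Unit].μY.…
@5 recv[Unit]  ✓  state: μY.…
@6 send[Bool]  ✓  state: recv[Bool].recv[Unit].μY.…
@7 recv[Bool]  ✓  state: recv[Unit].μY.…
@8 got recv[Str], protocol expects recv[Unit]  ✗

8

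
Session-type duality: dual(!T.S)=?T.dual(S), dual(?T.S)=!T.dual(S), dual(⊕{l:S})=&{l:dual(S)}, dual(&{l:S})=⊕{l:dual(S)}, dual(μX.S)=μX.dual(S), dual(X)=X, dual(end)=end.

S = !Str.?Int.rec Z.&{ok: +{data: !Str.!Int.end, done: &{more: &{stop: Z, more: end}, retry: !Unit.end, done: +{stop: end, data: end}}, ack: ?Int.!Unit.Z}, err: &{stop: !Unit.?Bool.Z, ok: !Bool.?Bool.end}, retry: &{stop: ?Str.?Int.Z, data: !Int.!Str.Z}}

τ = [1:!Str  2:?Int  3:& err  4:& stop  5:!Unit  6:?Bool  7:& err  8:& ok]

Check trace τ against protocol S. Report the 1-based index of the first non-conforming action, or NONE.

[1] !Str  ✓  state: ?Int.rec Z.…
[2] ?Int  ✓  state: rec Z.…
[3] & err  ✓  state: &{stop: !Unit.?Bool.rec Z.…, ok: !Bool.?Bool.end}
[4] & stop  ✓  state: !Unit.?Bool.rec Z.…
[5] !Unit  ✓  state: ?Bool.rec Z.…
[6] ?Bool  ✓  state: rec Z.…
[7] & err  ✓  state: &{stop: !Unit.?Bool.rec Z.…, ok: !Bool.?Bool.end}
[8] & ok  ✓  state: !Bool.?Bool.end
all 8 steps conform

NONE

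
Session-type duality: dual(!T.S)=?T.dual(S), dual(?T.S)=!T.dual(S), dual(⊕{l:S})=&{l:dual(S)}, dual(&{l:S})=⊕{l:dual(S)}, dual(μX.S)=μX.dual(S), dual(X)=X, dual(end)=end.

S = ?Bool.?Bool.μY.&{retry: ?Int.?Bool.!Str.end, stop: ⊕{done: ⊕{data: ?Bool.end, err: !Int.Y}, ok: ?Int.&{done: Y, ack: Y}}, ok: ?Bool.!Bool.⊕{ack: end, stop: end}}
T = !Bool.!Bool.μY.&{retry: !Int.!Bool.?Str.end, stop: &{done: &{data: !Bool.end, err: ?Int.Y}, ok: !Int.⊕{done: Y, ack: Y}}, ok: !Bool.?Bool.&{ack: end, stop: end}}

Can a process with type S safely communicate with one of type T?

?Bool vs !Bool  ✓
  ?Bool vs !Bool  ✓
    μY vs μY  ✓ (μ self-dual)
      &{retry,stop,ok} vs &{retry,stop,ok}  ✗ choice polarity not flipped — not dual

NO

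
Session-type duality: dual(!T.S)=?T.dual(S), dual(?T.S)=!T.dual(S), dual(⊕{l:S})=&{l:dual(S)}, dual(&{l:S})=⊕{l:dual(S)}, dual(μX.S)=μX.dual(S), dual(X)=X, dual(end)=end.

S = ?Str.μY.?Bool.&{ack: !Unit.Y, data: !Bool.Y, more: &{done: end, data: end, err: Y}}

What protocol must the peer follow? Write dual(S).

!Str.μY.!Bool.⊕{ack: ?Unit.Y, data: ?Bool.Y, more: ⊕{done: end, data: end, err: Y}}

?Str → !Str
  μY → μY  (rec unchanged)
    ?Bool → !Bool
      &{ack,data,more} → ⊕{ack,data,more}  (&→⊕)
        [ack]
          !Unit → ?Unit
            Y ↦ Y
        [data]
          !Bool → ?Bool
            Y ↦ Y
        [more]
          &{done,data,err} → ⊕{done,data,err}  (&→⊕)
            [done]
              end ↦ end
            [data]
              end ↦ end
            [err]
              Y ↦ Y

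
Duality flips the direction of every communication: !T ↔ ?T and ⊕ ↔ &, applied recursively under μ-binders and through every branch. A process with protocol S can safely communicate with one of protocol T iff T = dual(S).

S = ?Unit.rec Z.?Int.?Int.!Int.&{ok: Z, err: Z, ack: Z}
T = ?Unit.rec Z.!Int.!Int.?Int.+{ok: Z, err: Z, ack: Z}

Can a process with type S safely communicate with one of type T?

NO

?Unit | ?Unit  ✗ same direction on both sides — not dual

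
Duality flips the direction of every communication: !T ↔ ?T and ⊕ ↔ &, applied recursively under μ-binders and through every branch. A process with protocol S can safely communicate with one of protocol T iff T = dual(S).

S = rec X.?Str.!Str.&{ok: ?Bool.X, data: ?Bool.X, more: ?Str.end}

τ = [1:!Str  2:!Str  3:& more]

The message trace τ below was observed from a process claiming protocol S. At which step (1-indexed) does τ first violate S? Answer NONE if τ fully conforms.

step 1: got !Str, protocol expects ?Str  ✗

1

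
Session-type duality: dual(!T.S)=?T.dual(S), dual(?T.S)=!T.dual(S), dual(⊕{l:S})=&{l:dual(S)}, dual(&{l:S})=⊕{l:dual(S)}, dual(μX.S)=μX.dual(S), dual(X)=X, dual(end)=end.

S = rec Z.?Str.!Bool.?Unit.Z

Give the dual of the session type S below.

rec Z → rec Z  (μ self-dual)
  ?Str → !Str
    !Bool → ?Bool
      ?Unit → !Unit
        dual(Z) = Z

rec Z.!Str.?Bool.!Unit.Z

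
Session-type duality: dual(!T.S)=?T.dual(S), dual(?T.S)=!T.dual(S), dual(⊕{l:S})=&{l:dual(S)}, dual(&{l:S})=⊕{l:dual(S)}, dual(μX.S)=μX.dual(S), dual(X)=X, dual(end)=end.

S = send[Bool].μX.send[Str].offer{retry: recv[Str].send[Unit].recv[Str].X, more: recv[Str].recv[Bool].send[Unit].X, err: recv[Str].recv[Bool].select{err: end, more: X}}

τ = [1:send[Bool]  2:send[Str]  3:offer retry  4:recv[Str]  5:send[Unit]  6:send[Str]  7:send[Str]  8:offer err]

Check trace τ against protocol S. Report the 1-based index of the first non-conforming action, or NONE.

[1] send[Bool]  match  state: μX.…
[2] send[Str]  match  state: offer{retry: recv[Str].send[Unit].recv[Str].μX.…, more: recv[Str].recv[Bool].send[Unit].μX.…, err: recv[Str].recv[Bool].select{err: end, more: μX.…}}
[3] offer retry  match  state: recv[Str].send[Unit].recv[Str].μX.…
[4] recv[Str]  match  state: send[Unit].recv[Str].μX.…
[5] send[Unit]  match  state: recv[Str].μX.…
[6] got send[Str], protocol expects recv[Str]  ✗

6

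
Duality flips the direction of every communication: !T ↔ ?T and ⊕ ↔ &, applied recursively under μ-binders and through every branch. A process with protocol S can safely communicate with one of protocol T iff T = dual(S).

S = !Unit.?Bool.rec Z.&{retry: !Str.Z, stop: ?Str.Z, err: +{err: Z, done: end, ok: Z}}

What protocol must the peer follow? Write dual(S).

?Unit.!Bool.rec Z.+{retry: ?Str.Z, stop: !Str.Z, err: &{err: Z, done: end, ok: Z}}

!Unit → ?Unit
  ?Bool → !Bool
    rec Z → rec Z  (rec unchanged)
      &{retry,stop,err} → +{retry,stop,err}  (offer→select)
        • retry:
          !Str → ?Str
            Z self-dual
        • stop:
          ?Str → !Str
            Z self-dual
        • err:
          +{err,done,ok} → &{err,done,ok}  (select→offer)
            • err:
              Z self-dual
            • done:
              end self-dual
            • ok:
              Z self-dual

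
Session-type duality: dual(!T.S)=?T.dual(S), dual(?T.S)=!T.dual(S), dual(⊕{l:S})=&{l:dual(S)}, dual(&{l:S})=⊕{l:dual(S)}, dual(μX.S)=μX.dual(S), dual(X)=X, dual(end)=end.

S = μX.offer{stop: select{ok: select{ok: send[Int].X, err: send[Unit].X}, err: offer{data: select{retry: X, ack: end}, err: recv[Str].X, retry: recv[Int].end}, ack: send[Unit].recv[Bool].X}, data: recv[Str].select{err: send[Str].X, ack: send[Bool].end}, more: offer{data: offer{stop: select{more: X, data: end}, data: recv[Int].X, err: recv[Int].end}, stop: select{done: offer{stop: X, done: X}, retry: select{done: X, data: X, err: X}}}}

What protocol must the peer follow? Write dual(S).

μX ↦ μX  (rec unchanged)
  offer{stop,data,more} ↦ select{stop,data,more}  (&→⊕)
    • stop:
      select{ok,err,ack} ↦ offer{ok,err,ack}  (select→offer)
        • ok:
          select{ok,err} ↦ offer{ok,err}  (select→offer)
            • ok:
              send[Int] ↦ recv[Int]
                X ↦ X
            • err:
              send[Unit] ↦ recv[Unit]
                X ↦ X
        • err:
          offer{data,err,retry} ↦ select{data,err,retry}  (&→⊕)
            • data:
              select{retry,ack} ↦ offer{retry,ack}  (select→offer)
                • retry:
                  X ↦ X
                • ack:
                  end ↦ end
            • err:
              recv[Str] ↦ send[Str]
                X ↦ X
            • retry:
              recv[Int] ↦ send[Int]
                end ↦ end
        • ack:
          send[Unit] ↦ recv[Unit]
            recv[Bool] ↦ send[Bool]
              X ↦ X
    • data:
      recv[Str] ↦ send[Str]
        select{err,ack} ↦ offer{err,ack}  (select→offer)
          • err:
            send[Str] ↦ recv[Str]
              X ↦ X
          • ack:
            send[Bool] ↦ recv[Bool]
              end ↦ end
    • more:
      offer{data,stop} ↦ select{data,stop}  (&→⊕)
        • data:
          offer{stop,data,err} ↦ select{stop,data,err}  (&→⊕)
            • stop:
              select{more,data} ↦ offer{more,data}  (select→offer)
                • more:
                  X ↦ X
                • data:
                  end ↦ end
            • data:
              recv[Int] ↦ send[Int]
                X ↦ X
            • err:
              recv[Int] ↦ send[Int]
                end ↦ end
        • stop:
          select{done,retry} ↦ offer{done,retry}  (select→offer)
            • done:
              offer{stop,done} ↦ select{stop,done}  (&→⊕)
                • stop:
                  X ↦ X
                • done:
                  X ↦ X
            • retry:
              select{done,data,err} ↦ offer{done,data,err}  (select→offer)
                • done:
                  X ↦ X
                • data:
                  X ↦ X
                • err:
                  X ↦ X

μX.select{stop: offer{ok: offer{ok: recv[Int].X, err: recv[Unit].X}, err: select{data: offer{retry: X, ack: end}, err: send[Str].X, retry: send[Int].end}, ack: recv[Unit].send[Bool].X}, data: send[Str].offer{err: recv[Str].X, ack: recv[Bool].end}, more: select{data: select{stop: offer{more: X, data: end}, data: send[Int].X, err: send[Int].end}, stop: offer{done: select{stop: X, done: X}, retry: offer{done: X, data: X, err: X}}}}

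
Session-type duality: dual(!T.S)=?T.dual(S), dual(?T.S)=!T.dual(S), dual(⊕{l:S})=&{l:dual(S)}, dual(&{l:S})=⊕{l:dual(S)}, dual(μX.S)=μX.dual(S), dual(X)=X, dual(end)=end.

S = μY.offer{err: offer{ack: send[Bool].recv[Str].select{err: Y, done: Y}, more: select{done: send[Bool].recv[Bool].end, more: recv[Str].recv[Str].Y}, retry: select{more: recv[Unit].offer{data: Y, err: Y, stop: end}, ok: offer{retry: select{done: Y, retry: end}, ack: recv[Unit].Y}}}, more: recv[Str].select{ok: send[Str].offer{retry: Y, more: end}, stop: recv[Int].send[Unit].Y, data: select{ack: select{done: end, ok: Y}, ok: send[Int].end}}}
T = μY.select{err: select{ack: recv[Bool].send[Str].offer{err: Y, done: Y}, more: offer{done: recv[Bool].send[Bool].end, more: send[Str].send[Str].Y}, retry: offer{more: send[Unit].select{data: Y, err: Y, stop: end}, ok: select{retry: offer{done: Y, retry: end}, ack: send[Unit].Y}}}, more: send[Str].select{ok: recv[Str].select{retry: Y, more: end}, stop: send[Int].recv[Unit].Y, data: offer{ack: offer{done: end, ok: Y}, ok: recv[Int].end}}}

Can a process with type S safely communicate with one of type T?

NO

μY vs μY  ok (binder kept)
  offer{err,more} vs select{err,more}  ok labels match
    case err:
      offer{ack,more,retry} vs select{ack,more,retry}  ok labels match
        case ack:
          send[Bool] vs recv[Bool]  ok
            recv[Str] vs send[Str]  ok
              select{err,done} vs offer{err,done}  ok labels match
                case err:
                  Y vs Y  ok
                case done:
                  Y vs Y  ok
        case more:
          select{done,more} vs offer{done,more}  ok labels match
            case done:
              send[Bool] vs recv[Bool]  ok
                recv[Bool] vs send[Bool]  ok
                  end vs end  ok
            case more:
              recv[Str] vs send[Str]  ok
                recv[Str] vs send[Str]  ok
                  Y vs Y  ok
        case retry:
          select{more,ok} vs offer{more,ok}  ok labels match
            case more:
              recv[Unit] vs send[Unit]  ok
                offer{data,err,stop} vs select{data,err,stop}  ok labels match
                  case data:
                    Y vs Y  ok
                  case err:
                    Y vs Y  ok
                  case stop:
                    end vs end  ok
            case ok:
              offer{retry,ack} vs select{retry,ack}  ok labels match
                case retry:
                  select{done,retry} vs offer{done,retry}  ok labels match
                    case done:
                      Y vs Y  ok
                    case retry:
                      end vs end  ok
                case ack:
                  recv[Unit] vs send[Unit]  ok
                    Y vs Y  ok
    case more:
      recv[Str] vs send[Str]  ok
        select{ok,stop,data} vs select{ok,stop,data}  ✗ choice polarity not flipped — not dual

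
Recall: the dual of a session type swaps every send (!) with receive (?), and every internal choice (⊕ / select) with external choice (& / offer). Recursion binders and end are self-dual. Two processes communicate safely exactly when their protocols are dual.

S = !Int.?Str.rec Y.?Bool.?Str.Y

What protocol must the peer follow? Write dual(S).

?Int.!Str.rec Y.!Bool.!Str.Y

!Int = ?Int
  ?Str = !Str
    rec Y = rec Y  (rec unchanged)
      ?Bool = !Bool
        ?Str = !Str
          Y ↦ Y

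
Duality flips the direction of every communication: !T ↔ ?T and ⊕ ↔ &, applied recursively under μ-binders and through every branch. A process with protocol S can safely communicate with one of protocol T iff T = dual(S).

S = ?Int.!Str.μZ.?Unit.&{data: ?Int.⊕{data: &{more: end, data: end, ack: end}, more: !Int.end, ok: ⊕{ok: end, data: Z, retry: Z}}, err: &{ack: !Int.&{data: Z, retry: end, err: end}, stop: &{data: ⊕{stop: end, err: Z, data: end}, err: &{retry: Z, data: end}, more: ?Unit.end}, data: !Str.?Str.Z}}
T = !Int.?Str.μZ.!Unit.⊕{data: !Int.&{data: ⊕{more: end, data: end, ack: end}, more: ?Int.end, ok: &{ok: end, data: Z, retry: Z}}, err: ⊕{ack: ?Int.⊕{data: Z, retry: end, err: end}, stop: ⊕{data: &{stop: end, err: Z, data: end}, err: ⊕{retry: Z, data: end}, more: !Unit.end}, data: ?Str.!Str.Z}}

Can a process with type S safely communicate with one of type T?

YES

?Int ‖ !Int  match
  !Str ‖ ?Str  match
    μZ ‖ μZ  match (binder kept)
      ?Unit ‖ !Unit  match
        &{data,err} ‖ ⊕{data,err}  match same labels
          case data:
            ?Int ‖ !Int  match
              ⊕{data,more,ok} ‖ &{data,more,ok}  match same labels
                case data:
                  &{more,data,ack} ‖ ⊕{more,data,ack}  match same labels
                    case more:
                      end ‖ end  match
                    case data:
                      end ‖ end  match
                    case ack:
                      end ‖ end  match
                case more:
                  !Int ‖ ?Int  match
                    end ‖ end  match
                case ok:
                  ⊕{ok,data,retry} ‖ &{ok,data,retry}  match same labels
                    case ok:
                      end ‖ end  match
                    case data:
                      Z ‖ Z  match
                    case retry:
                      Z ‖ Z  match
          case err:
            &{ack,stop,data} ‖ ⊕{ack,stop,data}  match same labels
              case ack:
                !Int ‖ ?Int  match
                  &{data,retry,err} ‖ ⊕{data,retry,err}  match same labels
                    case data:
                      Z ‖ Z  match
                    case retry:
                      end ‖ end  match
                    case err:
                      end ‖ end  match
              case stop:
                &{data,err,more} ‖ ⊕{data,err,more}  match same labels
                  case data:
                    ⊕{stop,err,data} ‖ &{stop,err,data}  match same labels
                      case stop:
                        end ‖ end  match
                      case err:
                        Z ‖ Z  match
                      case data:
                        end ‖ end  match
                  case err:
                    &{retry,data} ‖ ⊕{retry,data}  match same labels
                      case retry:
                        Z ‖ Z  match
                      case data:
                        end ‖ end  match
                  case more:
                    ?Unit ‖ !Unit  match
                      end ‖ end  match
              case data:
                !Str ‖ ?Str  match
                  ?Str ‖ !Str  match
                    Z ‖ Z  match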